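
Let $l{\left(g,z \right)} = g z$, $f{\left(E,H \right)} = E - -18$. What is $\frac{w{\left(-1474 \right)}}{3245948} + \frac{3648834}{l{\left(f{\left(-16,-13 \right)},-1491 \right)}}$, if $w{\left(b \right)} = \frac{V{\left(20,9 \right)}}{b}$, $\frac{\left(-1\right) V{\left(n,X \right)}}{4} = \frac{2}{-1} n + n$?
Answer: $- \frac{51958172845673}{42462680249} \approx -1223.6$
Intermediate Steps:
$V{\left(n,X \right)} = 4 n$ ($V{\left(n,X \right)} = - 4 \left(\frac{2}{-1} n + n\right) = - 4 \left(2 \left(-1\right) n + n\right) = - 4 \left(- 2 n + n\right) = - 4 \left(- n\right) = 4 n$)
$f{\left(E,H \right)} = 18 + E$ ($f{\left(E,H \right)} = E + 18 = 18 + E$)
$w{\left(b \right)} = \frac{80}{b}$ ($w{\left(b \right)} = \frac{4 \cdot 20}{b} = \frac{80}{b}$)
$\frac{w{\left(-1474 \right)}}{3245948} + \frac{3648834}{l{\left(f{\left(-16,-13 \right)},-1491 \right)}} = \frac{80 \frac{1}{-1474}}{3245948} + \frac{3648834}{\left(18 - 16\right) \left(-1491\right)} = 80 \left(- \frac{1}{1474}\right) \frac{1}{3245948} + \frac{3648834}{2 \left(-1491\right)} = \left(- \frac{40}{737}\right) \frac{1}{3245948} + \frac{3648834}{-2982} = - \frac{10}{598065919} + 3648834 \left(- \frac{1}{2982}\right) = - \frac{10}{598065919} - \frac{86877}{71} = - \frac{51958172845673}{42462680249}$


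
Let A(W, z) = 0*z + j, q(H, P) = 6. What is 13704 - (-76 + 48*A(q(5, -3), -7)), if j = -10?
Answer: 14260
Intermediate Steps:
A(W, z) = -10 (A(W, z) = 0*z - 10 = 0 - 10 = -10)
13704 - (-76 + 48*A(q(5, -3), -7)) = 13704 - (-76 + 48*(-10)) = 13704 - (-76 - 480) = 13704 - 1*(-556) = 13704 + 556 = 14260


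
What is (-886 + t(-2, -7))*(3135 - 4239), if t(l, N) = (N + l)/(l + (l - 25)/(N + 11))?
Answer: 34195296/35 ≈ 9.7701e+5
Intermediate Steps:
t(l, N) = (N + l)/(l + (-25 + l)/(11 + N))
(-886 + t(-2, -7))*(3135 - 4239) = (-886 + ((-7)² + 11*(-7) + 11*(-2) - 7*(-2))/(-25 + 12*(-2) - 7*(-2)))*(3135 - 4239) = (-886 + (49 - 77 - 22 + 14)/(-25 - 24 + 14))*(-1104) = (-886 - 36/(-35))*(-1104) = (-886 - 1/35*(-36))*(-1104) = (-886 + 36/35)*(-1104) = -30974/35*(-1104) = 34195296/35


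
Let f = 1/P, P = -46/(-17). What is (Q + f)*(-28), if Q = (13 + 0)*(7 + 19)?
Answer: -217910/23 ≈ -9474.3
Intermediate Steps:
P = 46/17 (P = -46*(-1/17) = 46/17 ≈ 2.7059)
f = 17/46 (f = 1/(46/17) = 17/46 ≈ 0.36957)
Q = 338 (Q = 13*26 = 338)
(Q + f)*(-28) = (338 + 17/46)*(-28) = (15565/46)*(-28) = -217910/23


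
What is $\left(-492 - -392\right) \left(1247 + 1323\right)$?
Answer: $-257000$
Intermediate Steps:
$\left(-492 - -392\right) \left(1247 + 1323\right) = \left(-492 + 392\right) 2570 = \left(-100\right) 2570 = -257000$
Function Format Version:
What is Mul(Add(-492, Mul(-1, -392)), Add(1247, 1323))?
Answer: -257000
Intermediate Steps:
Mul(Add(-492, Mul(-1, -392)), Add(1247, 1323)) = Mul(Add(-492, 392), 2570) = Mul(-100, 2570) = -257000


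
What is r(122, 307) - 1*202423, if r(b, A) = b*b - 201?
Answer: -187740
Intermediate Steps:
r(b, A) = -201 + b² (r(b, A) = b² - 201 = -201 + b²)
r(122, 307) - 1*202423 = (-201 + 122²) - 1*202423 = (-201 + 14884) - 202423 = 14683 - 202423 = -187740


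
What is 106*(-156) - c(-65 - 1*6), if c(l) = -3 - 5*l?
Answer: -16888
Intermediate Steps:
106*(-156) - c(-65 - 1*6) = 106*(-156) - (-3 - 5*(-65 - 1*6)) = -16536 - (-3 - 5*(-65 - 6)) = -16536 - (-3 - 5*(-71)) = -16536 - (-3 + 355) = -16536 - 1*352 = -16536 - 352 = -16888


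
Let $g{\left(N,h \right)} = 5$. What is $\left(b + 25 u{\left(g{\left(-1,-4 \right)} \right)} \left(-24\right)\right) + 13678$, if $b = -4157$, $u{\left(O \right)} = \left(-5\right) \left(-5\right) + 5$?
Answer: $-8479$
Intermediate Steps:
$u{\left(O \right)} = 30$ ($u{\left(O \right)} = 25 + 5 = 30$)
$\left(b + 25 u{\left(g{\left(-1,-4 \right)} \right)} \left(-24\right)\right) + 13678 = \left(-4157 + 25 \cdot 30 \left(-24\right)\right) + 13678 = \left(-4157 + 750 \left(-24\right)\right) + 13678 = \left(-4157 - 18000\right) + 13678 = -22157 + 13678 = -8479$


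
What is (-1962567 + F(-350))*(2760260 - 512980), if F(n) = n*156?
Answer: -4533139055760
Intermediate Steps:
F(n) = 156*n
(-1962567 + F(-350))*(2760260 - 512980) = (-1962567 + 156*(-350))*(2760260 - 512980) = (-1962567 - 54600)*2247280 = -2017167*2247280 = -4533139055760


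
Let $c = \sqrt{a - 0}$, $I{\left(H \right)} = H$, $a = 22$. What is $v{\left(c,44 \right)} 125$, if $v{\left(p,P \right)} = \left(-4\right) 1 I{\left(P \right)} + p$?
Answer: $-22000 + 125 \sqrt{22} \approx -21414.0$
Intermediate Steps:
$c = \sqrt{22}$ ($c = \sqrt{22 - 0} = \sqrt{22 + 0} = \sqrt{22} \approx 4.6904$)
$v{\left(p,P \right)} = p - 4 P$ ($v{\left(p,P \right)} = \left(-4\right) 1 P + p = - 4 P + p = p - 4 P$)
$v{\left(c,44 \right)} 125 = \left(\sqrt{22} - 176\right) 125 = \left(-176 + \sqrt{22}\right) 125 = -22000 + 125 \sqrt{22}$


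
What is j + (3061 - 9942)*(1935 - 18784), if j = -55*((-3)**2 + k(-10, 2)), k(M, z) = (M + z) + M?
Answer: 115938464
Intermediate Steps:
k(M, z) = z + 2*M
j = 495 (j = -55*((-3)**2 + (2 + 2*(-10))) = -55*(9 + (2 - 20)) = -55*(9 - 18) = -55*(-9) = 495)
j + (3061 - 9942)*(1935 - 18784) = 495 + (3061 - 9942)*(1935 - 18784) = 495 - 6881*(-16849) = 495 + 115937969 = 115938464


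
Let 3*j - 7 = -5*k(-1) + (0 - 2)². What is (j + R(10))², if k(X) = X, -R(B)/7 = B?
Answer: 37636/9 ≈ 4181.8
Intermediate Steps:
R(B) = -7*B
j = 16/3 (j = 7/3 + (-5*(-1) + (0 - 2)²)/3 = 7/3 + (5 + (-2)²)/3 = 7/3 + (5 + 4)/3 = 7/3 + (⅓)*9 = 7/3 + 3 = 16/3 ≈ 5.3333)
(j + R(10))² = (16/3 - 7*10)² = (16/3 - 70)² = (-194/3)² = 37636/9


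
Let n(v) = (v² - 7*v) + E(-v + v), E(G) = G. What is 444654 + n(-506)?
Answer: 704232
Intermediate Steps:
n(v) = v² - 7*v (n(v) = (v² - 7*v) + (-v + v) = (v² - 7*v) + 0 = v² - 7*v)
444654 + n(-506) = 444654 - 506*(-7 - 506) = 444654 - 506*(-513) = 444654 + 259578 = 704232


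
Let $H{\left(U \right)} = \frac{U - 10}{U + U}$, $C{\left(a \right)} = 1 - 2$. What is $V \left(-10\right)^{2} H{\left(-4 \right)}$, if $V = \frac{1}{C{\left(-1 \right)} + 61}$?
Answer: $\frac{35}{12} \approx 2.9167$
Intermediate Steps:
$C{\left(a \right)} = -1$
$H{\left(U \right)} = \frac{-10 + U}{2 U}$
$V = \frac{1}{60}$ ($V = \frac{1}{-1 + 61} = \frac{1}{60} \approx 0.016667$)
$V \left(-10\right)^{2} H{\left(-4 \right)} = \frac{\left(-10\right)^{2}}{60} \frac{-10 - 4}{2 \left(-4\right)} = \frac{1}{60} \cdot 100 \cdot \frac{1}{2} \left(- \frac{1}{4}\right) \left(-14\right) = \frac{5}{3} \cdot \frac{7}{4} = \frac{35}{12}$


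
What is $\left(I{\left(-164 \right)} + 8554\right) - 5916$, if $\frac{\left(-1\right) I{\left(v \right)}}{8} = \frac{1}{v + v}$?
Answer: $\frac{108159}{41} \approx 2638.0$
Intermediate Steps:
$I{\left(v \right)} = - \frac{4}{v}$ ($I{\left(v \right)} = - \frac{8}{v + v} = - \frac{8}{2 v} = - 8 \frac{1}{2 v} = - \frac{4}{v}$)
$\left(I{\left(-164 \right)} + 8554\right) - 5916 = \left(- \frac{4}{-164} + 8554\right) - 5916 = \left(\left(-4\right) \left(- \frac{1}{164}\right) + 8554\right) - 5916 = \left(\frac{1}{41} + 8554\right) - 5916 = \frac{350715}{41} - 5916 = \frac{108159}{41}$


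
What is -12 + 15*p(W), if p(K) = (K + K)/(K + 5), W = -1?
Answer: -39/2 ≈ -19.500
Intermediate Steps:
p(K) = 2*K/(5 + K) (p(K) = (2*K)/(5 + K) = 2*K/(5 + K))
-12 + 15*p(W) = -12 + 15*(2*(-1)/(5 - 1)) = -12 + 15*(2*(-1)/4) = -12 + 15*(2*(-1)*(1/4)) = -12 + 15*(-1/2) = -12 - 15/2 = -39/2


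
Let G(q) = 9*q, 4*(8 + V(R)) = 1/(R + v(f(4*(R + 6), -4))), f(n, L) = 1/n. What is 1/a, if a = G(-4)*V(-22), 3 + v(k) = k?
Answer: 1601/461664 ≈ 0.0034679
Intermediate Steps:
v(k) = -3 + k
V(R) = -8 + 1/(4*(-3 + R + 1/(24 + 4*R))) (V(R) = -8 + 1/(4*(R + (-3 + 1/(4*(R + 6))))) = -8 + 1/(4*(R + (-3 + 1/(4*(6 + R))))) = -8 + 1/(4*(R + (-3 + 1/(24 + 4*R)))) = -8 + 1/(4*(-3 + R + 1/(24 + 4*R))))
a = 461664/1601 (a = (9*(-4))*((574 - 95*(-22) - 32*(-22)²)/(-71 + 4*(-22)² + 12*(-22))) = -36*(574 + 2090 - 32*484)/(-71 + 4*484 - 264) = -36*(574 + 2090 - 15488)/(-71 + 1936 - 264) = -36*(-12824)/1601 = -36*(-12824/1601) = 461664/1601 ≈ 288.36)
1/a = 1/(461664/1601) = 1601/461664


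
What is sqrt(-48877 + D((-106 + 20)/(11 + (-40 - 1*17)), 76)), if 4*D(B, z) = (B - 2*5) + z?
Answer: I*sqrt(103387829)/46 ≈ 221.04*I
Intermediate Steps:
D(B, z) = -5/2 + B/4 + z/4 (D(B, z) = ((B - 2*5) + z)/4 = ((B - 10) + z)/4 = ((-10 + B) + z)/4 = (-10 + B + z)/4 = -5/2 + B/4 + z/4)
sqrt(-48877 + D((-106 + 20)/(11 + (-40 - 1*17)), 76)) = sqrt(-48877 + (-5/2 + ((-106 + 20)/(11 + (-40 - 1*17)))/4 + (1/4)*76)) = sqrt(-48877 + (-5/2 + (-86/(11 + (-40 - 17)))/4 + 19)) = sqrt(-48877 + (-5/2 + (-86/(11 - 57))/4 + 19)) = sqrt(-48877 + (-5/2 + (-86/(-46))/4 + 19)) = sqrt(-48877 + (-5/2 + (-86*(-1/46))/4 + 19)) = sqrt(-48877 + (-5/2 + (1/4)*(43/23) + 19)) = sqrt(-48877 + (-5/2 + 43/92 + 19)) = sqrt(-48877 + 1561/92) = sqrt(-4495123/92) = I*sqrt(103387829)/46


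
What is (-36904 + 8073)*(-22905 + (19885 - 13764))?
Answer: 483899504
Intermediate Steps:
(-36904 + 8073)*(-22905 + (19885 - 13764)) = -28831*(-22905 + 6121) = -28831*(-16784) = 483899504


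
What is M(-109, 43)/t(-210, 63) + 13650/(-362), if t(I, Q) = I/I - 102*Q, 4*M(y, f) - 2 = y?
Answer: -175383133/4651700 ≈ -37.703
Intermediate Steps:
M(y, f) = 1/2 + y/4
t(I, Q) = 1 - 102*Q
M(-109, 43)/t(-210, 63) + 13650/(-362) = (1/2 + (1/4)*(-109))/(1 - 102*63) + 13650/(-362) = (1/2 - 109/4)/(1 - 6426) + 13650*(-1/362) = -107/4/(-6425) - 6825/181 = -107/4*(-1/6425) - 6825/181 = 107/25700 - 6825/181 = -175383133/4651700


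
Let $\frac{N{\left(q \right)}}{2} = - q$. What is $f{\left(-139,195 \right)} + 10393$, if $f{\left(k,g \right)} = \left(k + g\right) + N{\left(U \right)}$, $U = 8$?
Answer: $10433$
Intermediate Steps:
$N{\left(q \right)} = - 2 q$ ($N{\left(q \right)} = 2 \left(- q\right) = - 2 q$)
$f{\left(k,g \right)} = -16 + g + k$ ($f{\left(k,g \right)} = \left(k + g\right) - 16 = \left(g + k\right) - 16 = -16 + g + k$)
$f{\left(-139,195 \right)} + 10393 = \left(-16 + 195 - 139\right) + 10393 = 40 + 10393 = 10433$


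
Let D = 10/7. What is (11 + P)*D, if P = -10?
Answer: 10/7 ≈ 1.4286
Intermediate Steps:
D = 10/7 (D = 10*(1/7) = 10/7 ≈ 1.4286)
(11 + P)*D = (11 - 10)*(10/7) = 1*(10/7) = 10/7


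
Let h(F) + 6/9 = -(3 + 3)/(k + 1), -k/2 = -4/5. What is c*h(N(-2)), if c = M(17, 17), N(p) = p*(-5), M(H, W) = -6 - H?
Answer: 2668/39 ≈ 68.410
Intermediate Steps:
k = 8/5 (k = -(-8)/5 = -2*(-4/5) = 8/5 ≈ 1.6000)
N(p) = -5*p
h(F) = -116/39 (h(F) = -2/3 - (3 + 3)/(8/5 + 1) = -2/3 - 6/13/5 = -2/3 - 6*5/13 = -2/3 - 1*30/13 = -2/3 - 30/13 = -116/39)
c = -23 (c = -6 - 1*17 = -6 - 17 = -23)
c*h(N(-2)) = -23*(-116/39) = 2668/39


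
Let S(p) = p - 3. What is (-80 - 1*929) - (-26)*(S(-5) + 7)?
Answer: -1035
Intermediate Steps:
S(p) = -3 + p
(-80 - 1*929) - (-26)*(S(-5) + 7) = (-80 - 1*929) - (-26)*((-3 - 5) + 7) = (-80 - 929) - (-26)*(-8 + 7) = -1009 - (-26)*(-1) = -1009 - 1*26 = -1009 - 26 = -1035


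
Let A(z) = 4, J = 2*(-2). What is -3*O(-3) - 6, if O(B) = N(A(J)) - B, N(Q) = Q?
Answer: -27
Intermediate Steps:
J = -4
O(B) = 4 - B
-3*O(-3) - 6 = -3*(4 - 1*(-3)) - 6 = -3*(4 + 3) - 6 = -3*7 - 6 = -21 - 6 = -27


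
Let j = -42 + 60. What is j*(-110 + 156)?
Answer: 828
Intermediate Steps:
j = 18
j*(-110 + 156) = 18*(-110 + 156) = 18*46 = 828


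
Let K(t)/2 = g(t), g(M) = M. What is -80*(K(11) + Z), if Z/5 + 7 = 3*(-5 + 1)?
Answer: 5840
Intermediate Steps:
Z = -95 (Z = -35 + 5*(3*(-5 + 1)) = -35 + 5*(3*(-4)) = -35 + 5*(-12) = -35 - 60 = -95)
K(t) = 2*t
-80*(K(11) + Z) = -80*(2*11 - 95) = -80*(22 - 95) = -80*(-73) = 5840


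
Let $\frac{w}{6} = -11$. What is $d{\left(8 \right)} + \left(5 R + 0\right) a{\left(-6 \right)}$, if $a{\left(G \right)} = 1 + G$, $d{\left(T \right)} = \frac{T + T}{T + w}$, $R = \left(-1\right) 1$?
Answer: $\frac{717}{29} \approx 24.724$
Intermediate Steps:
$w = -66$ ($w = 6 \left(-11\right) = -66$)
$R = -1$
$d{\left(T \right)} = \frac{2 T}{-66 + T}$ ($d{\left(T \right)} = \frac{T + T}{T - 66} = \frac{2 T}{-66 + T}$)
$d{\left(8 \right)} + \left(5 R + 0\right) a{\left(-6 \right)} = 2 \cdot 8 \frac{1}{-66 + 8} + \left(5 \left(-1\right) + 0\right) \left(1 - 6\right) = 2 \cdot 8 \frac{1}{-58} + \left(-5 + 0\right) \left(-5\right) = 2 \cdot 8 \left(- \frac{1}{58}\right) - -25 = - \frac{8}{29} + 25 = \frac{717}{29}$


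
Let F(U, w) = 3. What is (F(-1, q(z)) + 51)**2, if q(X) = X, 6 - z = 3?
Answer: 2916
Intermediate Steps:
z = 3 (z = 6 - 1*3 = 6 - 3 = 3)
(F(-1, q(z)) + 51)**2 = (3 + 51)**2 = 54**2 = 2916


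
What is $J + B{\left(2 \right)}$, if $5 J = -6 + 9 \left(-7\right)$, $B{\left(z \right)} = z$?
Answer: $- \frac{59}{5} \approx -11.8$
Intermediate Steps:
$J = - \frac{69}{5}$ ($J = \frac{-6 + 9 \left(-7\right)}{5} = \frac{-6 - 63}{5} = \frac{1}{5} \left(-69\right) = - \frac{69}{5} \approx -13.8$)
$J + B{\left(2 \right)} = - \frac{69}{5} + 2 = - \frac{59}{5}$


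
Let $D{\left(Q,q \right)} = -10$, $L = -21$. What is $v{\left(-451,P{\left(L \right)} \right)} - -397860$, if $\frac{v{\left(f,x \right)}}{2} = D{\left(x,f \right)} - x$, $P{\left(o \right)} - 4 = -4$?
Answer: $397840$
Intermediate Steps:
$P{\left(o \right)} = 0$ ($P{\left(o \right)} = 4 - 4 = 0$)
$v{\left(f,x \right)} = -20 - 2 x$ ($v{\left(f,x \right)} = 2 \left(-10 - x\right) = -20 - 2 x$)
$v{\left(-451,P{\left(L \right)} \right)} - -397860 = \left(-20 - 0\right) - -397860 = \left(-20 + 0\right) + 397860 = -20 + 397860 = 397840$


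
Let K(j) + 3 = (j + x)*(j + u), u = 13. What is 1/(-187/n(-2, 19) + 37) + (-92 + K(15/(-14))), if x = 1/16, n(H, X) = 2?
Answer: -18968039/177184 ≈ -107.05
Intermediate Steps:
x = 1/16 ≈ 0.062500
K(j) = -3 + (13 + j)*(1/16 + j) (K(j) = -3 + (j + 1/16)*(j + 13) = -3 + (1/16 + j)*(13 + j) = -3 + (13 + j)*(1/16 + j))
1/(-187/n(-2, 19) + 37) + (-92 + K(15/(-14))) = 1/(-187/2 + 37) + (-92 + (-35/16 + (15/(-14))**2 + 209*(15/(-14))/16)) = 1/(-187*1/2 + 37) + (-92 + (-35/16 + (15*(-1/14))**2 + 209*(15*(-1/14))/16)) = 1/(-187/2 + 37) + (-92 + (-35/16 + (-15/14)**2 + (209/16)*(-15/14))) = 1/(-113/2) + (-92 + (-35/16 + 225/196 - 3135/224)) = -2/113 + (-92 - 23575/1568) = -2/113 - 167831/1568 = -18968039/177184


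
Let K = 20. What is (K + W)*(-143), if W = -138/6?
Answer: 429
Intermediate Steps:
W = -23 (W = -138*1/6 = -23)
(K + W)*(-143) = (20 - 23)*(-143) = -3*(-143) = 429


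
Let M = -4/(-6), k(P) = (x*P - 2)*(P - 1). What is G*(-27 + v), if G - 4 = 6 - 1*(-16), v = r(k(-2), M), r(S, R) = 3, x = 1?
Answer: -624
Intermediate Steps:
k(P) = (-1 + P)*(-2 + P) (k(P) = (1*P - 2)*(P - 1) = (P - 2)*(-1 + P) = (-2 + P)*(-1 + P) = (-1 + P)*(-2 + P))
M = ⅔ (M = -4*(-⅙) = ⅔ ≈ 0.66667)
v = 3
G = 26 (G = 4 + (6 - 1*(-16)) = 4 + (6 + 16) = 4 + 22 = 26)
G*(-27 + v) = 26*(-27 + 3) = 26*(-24) = -624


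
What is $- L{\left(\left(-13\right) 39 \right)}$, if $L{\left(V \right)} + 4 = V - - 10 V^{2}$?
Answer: $-2569979$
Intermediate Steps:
$L{\left(V \right)} = -4 + V + 10 V^{2}$ ($L{\left(V \right)} = -4 + \left(V - - 10 V^{2}\right) = -4 + \left(V + 10 V^{2}\right) = -4 + V + 10 V^{2}$)
$- L{\left(\left(-13\right) 39 \right)} = - (-4 - 507 + 10 \left(\left(-13\right) 39\right)^{2}) = - (-4 - 507 + 10 \left(-507\right)^{2}) = - (-4 - 507 + 10 \cdot 257049) = - (-4 - 507 + 2570490) = \left(-1\right) 2569979 = -2569979$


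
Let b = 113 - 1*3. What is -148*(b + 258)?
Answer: -54464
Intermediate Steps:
b = 110 (b = 113 - 3 = 110)
-148*(b + 258) = -148*(110 + 258) = -148*368 = -54464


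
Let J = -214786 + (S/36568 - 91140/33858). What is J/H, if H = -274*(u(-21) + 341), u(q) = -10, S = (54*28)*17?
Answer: 791467749827/334196416026 ≈ 2.3683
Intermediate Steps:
S = 25704 (S = 1512*17 = 25704)
J = -791467749827/3684879 (J = -214786 + (25704/36568 - 91140/33858) = -214786 + (25704*(1/36568) - 91140*1/33858) = -214786 + (459/653 - 15190/5643) = -214786 - 7328933/3684879 = -791467749827/3684879 ≈ -2.1479e+5)
H = -90694 (H = -274*(-10 + 341) = -274*331 = -90694)
J/H = -791467749827/3684879/(-90694) = -791467749827/3684879*(-1/90694) = 791467749827/334196416026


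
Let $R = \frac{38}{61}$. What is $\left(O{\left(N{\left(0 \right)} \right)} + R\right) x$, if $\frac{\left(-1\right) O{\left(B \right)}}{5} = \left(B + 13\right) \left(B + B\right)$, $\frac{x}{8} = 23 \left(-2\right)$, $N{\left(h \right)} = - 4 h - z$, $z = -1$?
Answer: $\frac{3128736}{61} \approx 51291.0$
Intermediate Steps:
$R = \frac{38}{61}$ ($R = 38 \cdot \frac{1}{61} = \frac{38}{61} \approx 0.62295$)
$N{\left(h \right)} = 1 - 4 h$ ($N{\left(h \right)} = - 4 h - -1 = - 4 h + 1 = 1 - 4 h$)
$x = -368$ ($x = 8 \cdot 23 \left(-2\right) = 8 \left(-46\right) = -368$)
$O{\left(B \right)} = - 10 B \left(13 + B\right)$ ($O{\left(B \right)} = - 5 \left(B + 13\right) \left(B + B\right) = - 5 \left(13 + B\right) 2 B = - 5 \cdot 2 B \left(13 + B\right) = - 10 B \left(13 + B\right)$)
$\left(O{\left(N{\left(0 \right)} \right)} + R\right) x = \left(- 10 \left(1 - 0\right) \left(13 + \left(1 - 0\right)\right) + \frac{38}{61}\right) \left(-368\right) = \left(- 10 \left(1 + 0\right) \left(13 + \left(1 + 0\right)\right) + \frac{38}{61}\right) \left(-368\right) = \left(\left(-10\right) 1 \left(13 + 1\right) + \frac{38}{61}\right) \left(-368\right) = \left(\left(-10\right) 1 \cdot 14 + \frac{38}{61}\right) \left(-368\right) = \left(-140 + \frac{38}{61}\right) \left(-368\right) = \left(- \frac{8502}{61}\right) \left(-368\right) = \frac{3128736}{61}$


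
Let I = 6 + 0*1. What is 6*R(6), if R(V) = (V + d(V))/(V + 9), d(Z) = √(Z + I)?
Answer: 12/5 + 4*√3/5 ≈ 3.7856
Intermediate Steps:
I = 6 (I = 6 + 0 = 6)
d(Z) = √(6 + Z) (d(Z) = √(Z + 6) = √(6 + Z))
R(V) = (V + √(6 + V))/(9 + V) (R(V) = (V + √(6 + V))/(V + 9) = (V + √(6 + V))/(9 + V))
6*R(6) = 6*((6 + √(6 + 6))/(9 + 6)) = 6*((6 + √12)/15) = 6*((6 + 2*√3)/15) = 6*(⅖ + 2*√3/15) = 12/5 + 4*√3/5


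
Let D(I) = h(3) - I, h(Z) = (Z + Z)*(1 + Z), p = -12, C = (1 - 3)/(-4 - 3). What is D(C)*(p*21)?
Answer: -5976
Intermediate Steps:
C = 2/7 (C = -2/(-7) = -2*(-⅐) = 2/7 ≈ 0.28571)
h(Z) = 2*Z*(1 + Z) (h(Z) = (2*Z)*(1 + Z) = 2*Z*(1 + Z))
D(I) = 24 - I (D(I) = 2*3*(1 + 3) - I = 2*3*4 - I = 24 - I)
D(C)*(p*21) = (24 - 1*2/7)*(-12*21) = (24 - 2/7)*(-252) = (166/7)*(-252) = -5976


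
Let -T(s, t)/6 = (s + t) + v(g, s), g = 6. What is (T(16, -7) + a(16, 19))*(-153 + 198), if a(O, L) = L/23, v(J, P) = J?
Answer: -92295/23 ≈ -4012.8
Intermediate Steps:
a(O, L) = L/23 (a(O, L) = L*(1/23) = L/23)
T(s, t) = -36 - 6*s - 6*t (T(s, t) = -6*((s + t) + 6) = -6*(6 + s + t) = -36 - 6*s - 6*t)
(T(16, -7) + a(16, 19))*(-153 + 198) = ((-36 - 6*16 - 6*(-7)) + (1/23)*19)*(-153 + 198) = ((-36 - 96 + 42) + 19/23)*45 = (-90 + 19/23)*45 = -2051/23*45 = -92295/23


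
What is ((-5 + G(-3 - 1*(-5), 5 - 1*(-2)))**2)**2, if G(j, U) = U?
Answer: 16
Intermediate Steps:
((-5 + G(-3 - 1*(-5), 5 - 1*(-2)))**2)**2 = ((-5 + (5 - 1*(-2)))**2)**2 = ((-5 + (5 + 2))**2)**2 = ((-5 + 7)**2)**2 = (2**2)**2 = 4**2 = 16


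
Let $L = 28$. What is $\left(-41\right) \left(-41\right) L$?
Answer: $47068$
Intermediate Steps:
$\left(-41\right) \left(-41\right) L = \left(-41\right) \left(-41\right) 28 = 1681 \cdot 28 = 47068$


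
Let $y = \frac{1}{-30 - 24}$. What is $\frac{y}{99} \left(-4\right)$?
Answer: $\frac{2}{2673} \approx 0.00074822$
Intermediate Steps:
$y = - \frac{1}{54}$ ($y = \frac{1}{-54} = - \frac{1}{54} \approx -0.018519$)
$\frac{y}{99} \left(-4\right) = - \frac{1}{54 \cdot 99} \left(-4\right) = \left(- \frac{1}{54}\right) \frac{1}{99} \left(-4\right) = \left(- \frac{1}{5346}\right) \left(-4\right) = \frac{2}{2673}$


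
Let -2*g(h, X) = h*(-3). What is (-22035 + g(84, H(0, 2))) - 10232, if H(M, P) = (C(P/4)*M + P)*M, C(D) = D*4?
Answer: -32141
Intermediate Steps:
C(D) = 4*D
H(M, P) = M*(P + M*P) (H(M, P) = ((4*(P/4))*M + P)*M = (P*M + P)*M = (M*P + P)*M = (P + M*P)*M = M*(P + M*P))
g(h, X) = 3*h/2 (g(h, X) = -h*(-3)/2 = -(-3)*h/2 = 3*h/2)
(-22035 + g(84, H(0, 2))) - 10232 = (-22035 + (3/2)*84) - 10232 = (-22035 + 126) - 10232 = -21909 - 10232 = -32141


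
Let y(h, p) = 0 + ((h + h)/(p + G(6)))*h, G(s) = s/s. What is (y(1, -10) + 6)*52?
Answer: 2704/9 ≈ 300.44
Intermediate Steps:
G(s) = 1
y(h, p) = 2*h²/(1 + p) (y(h, p) = 0 + ((h + h)/(p + 1))*h = 0 + ((2*h)/(1 + p))*h = 0 + (2*h/(1 + p))*h = 0 + 2*h²/(1 + p) = 2*h²/(1 + p))
(y(1, -10) + 6)*52 = (2*1²/(1 - 10) + 6)*52 = (2*1/(-9) + 6)*52 = (2*1*(-⅑) + 6)*52 = (-2/9 + 6)*52 = (52/9)*52 = 2704/9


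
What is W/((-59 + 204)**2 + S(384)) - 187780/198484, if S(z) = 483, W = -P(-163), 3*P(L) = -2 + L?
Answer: -1006963905/1067248468 ≈ -0.94351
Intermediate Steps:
P(L) = -2/3 + L/3 (P(L) = (-2 + L)/3 = -2/3 + L/3)
W = 55 (W = -(-2/3 + (1/3)*(-163)) = -(-2/3 - 163/3) = -1*(-55) = 55)
W/((-59 + 204)**2 + S(384)) - 187780/198484 = 55/((-59 + 204)**2 + 483) - 187780/198484 = 55/(145**2 + 483) - 187780*1/198484 = 55/(21025 + 483) - 46945/49621 = 55/21508 - 46945/49621 = -1006963905/1067248468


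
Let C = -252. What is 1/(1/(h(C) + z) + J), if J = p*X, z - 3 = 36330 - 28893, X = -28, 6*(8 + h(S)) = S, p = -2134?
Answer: 7390/441567281 ≈ 1.6736e-5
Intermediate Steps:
h(S) = -8 + S/6
z = 7440 (z = 3 + (36330 - 28893) = 3 + 7437 = 7440)
J = 59752 (J = -2134*(-28) = 59752)
1/(1/(h(C) + z) + J) = 1/(1/((-8 + (1/6)*(-252)) + 7440) + 59752) = 1/(1/((-8 - 42) + 7440) + 59752) = 1/(1/(-50 + 7440) + 59752) = 1/(1/7390 + 59752) = 1/(441567281/7390) = 7390/441567281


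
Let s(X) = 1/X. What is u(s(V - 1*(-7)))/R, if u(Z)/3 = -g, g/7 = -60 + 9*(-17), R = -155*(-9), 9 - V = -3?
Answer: 497/155 ≈ 3.2065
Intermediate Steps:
V = 12 (V = 9 - 1*(-3) = 9 + 3 = 12)
R = 1395
g = -1491 (g = 7*(-60 + 9*(-17)) = 7*(-60 - 153) = 7*(-213) = -1491)
u(Z) = 4473 (u(Z) = 3*(-1*(-1491)) = 3*1491 = 4473)
u(s(V - 1*(-7)))/R = 4473/1395 = 4473*(1/1395) = 497/155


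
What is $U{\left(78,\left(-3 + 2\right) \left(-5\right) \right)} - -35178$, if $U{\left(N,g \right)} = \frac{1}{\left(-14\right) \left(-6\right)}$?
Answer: $\frac{2954953}{84} \approx 35178.0$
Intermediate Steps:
$U{\left(N,g \right)} = \frac{1}{84}$
$U{\left(78,\left(-3 + 2\right) \left(-5\right) \right)} - -35178 = \frac{1}{84} - -35178 = \frac{1}{84} + 35178 = \frac{2954953}{84}$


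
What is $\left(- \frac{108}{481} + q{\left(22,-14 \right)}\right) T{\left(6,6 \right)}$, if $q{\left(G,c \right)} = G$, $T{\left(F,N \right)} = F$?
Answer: $\frac{62844}{481} \approx 130.65$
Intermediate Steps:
$\left(- \frac{108}{481} + q{\left(22,-14 \right)}\right) T{\left(6,6 \right)} = \left(- \frac{108}{481} + 22\right) 6 = \frac{10474}{481} \cdot 6 = \frac{62844}{481}$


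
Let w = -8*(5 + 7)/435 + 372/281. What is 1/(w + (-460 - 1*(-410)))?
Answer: -40745/1992302 ≈ -0.020451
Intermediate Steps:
w = 44948/40745 (w = -8*12*(1/435) + 372*(1/281) = -96*1/435 + 372/281 = -32/145 + 372/281 = 44948/40745 ≈ 1.1032)
1/(w + (-460 - 1*(-410))) = 1/(44948/40745 + (-460 - 1*(-410))) = 1/(44948/40745 + (-460 + 410)) = 1/(44948/40745 - 50) = 1/(-1992302/40745) = -40745/1992302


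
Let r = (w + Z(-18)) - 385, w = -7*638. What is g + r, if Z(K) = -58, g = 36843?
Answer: 31934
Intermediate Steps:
w = -4466
r = -4909 (r = (-4466 - 58) - 385 = -4524 - 385 = -4909)
g + r = 36843 - 4909 = 31934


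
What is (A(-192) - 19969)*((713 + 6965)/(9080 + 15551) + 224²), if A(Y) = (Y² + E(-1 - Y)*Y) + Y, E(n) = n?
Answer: -24679542005246/24631 ≈ -1.0020e+9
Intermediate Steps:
A(Y) = Y + Y² + Y*(-1 - Y) (A(Y) = (Y² + (-1 - Y)*Y) + Y = (Y² + Y*(-1 - Y)) + Y = Y + Y² + Y*(-1 - Y))
(A(-192) - 19969)*((713 + 6965)/(9080 + 15551) + 224²) = (0 - 19969)*((713 + 6965)/(9080 + 15551) + 224²) = -19969*(7678/24631 + 50176) = -19969*1235892734/24631 = -24679542005246/24631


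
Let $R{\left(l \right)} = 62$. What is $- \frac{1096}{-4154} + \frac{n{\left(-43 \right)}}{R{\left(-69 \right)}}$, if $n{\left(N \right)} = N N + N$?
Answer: $\frac{61049}{2077} \approx 29.393$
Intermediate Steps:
$n{\left(N \right)} = N + N^{2}$ ($n{\left(N \right)} = N^{2} + N = N + N^{2}$)
$- \frac{1096}{-4154} + \frac{n{\left(-43 \right)}}{R{\left(-69 \right)}} = - \frac{1096}{-4154} + \frac{\left(-43\right) \left(1 - 43\right)}{62} = \left(-1096\right) \left(- \frac{1}{4154}\right) + \left(-43\right) \left(-42\right) \frac{1}{62} = \frac{548}{2077} + 1806 \cdot \frac{1}{62} = \frac{548}{2077} + \frac{903}{31} = \frac{61049}{2077}$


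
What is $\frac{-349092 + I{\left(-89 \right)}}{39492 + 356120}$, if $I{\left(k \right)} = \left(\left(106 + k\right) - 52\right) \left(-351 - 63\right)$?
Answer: $- \frac{167301}{197806} \approx -0.84578$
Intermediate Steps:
$I{\left(k \right)} = -22356 - 414 k$ ($I{\left(k \right)} = \left(54 + k\right) \left(-414\right) = -22356 - 414 k$)
$\frac{-349092 + I{\left(-89 \right)}}{39492 + 356120} = \frac{-349092 - -14490}{39492 + 356120} = \frac{-349092 + \left(-22356 + 36846\right)}{395612} = \left(-349092 + 14490\right) \frac{1}{395612} = \left(-334602\right) \frac{1}{395612} = - \frac{167301}{197806}$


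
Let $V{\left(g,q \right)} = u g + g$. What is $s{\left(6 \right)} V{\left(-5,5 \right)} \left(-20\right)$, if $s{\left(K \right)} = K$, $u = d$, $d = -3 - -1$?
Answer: $-600$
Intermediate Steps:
$d = -2$ ($d = -3 + 1 = -2$)
$u = -2$
$V{\left(g,q \right)} = - g$ ($V{\left(g,q \right)} = - 2 g + g = - g$)
$s{\left(6 \right)} V{\left(-5,5 \right)} \left(-20\right) = 6 \left(\left(-1\right) \left(-5\right)\right) \left(-20\right) = 6 \cdot 5 \left(-20\right) = 30 \left(-20\right) = -600$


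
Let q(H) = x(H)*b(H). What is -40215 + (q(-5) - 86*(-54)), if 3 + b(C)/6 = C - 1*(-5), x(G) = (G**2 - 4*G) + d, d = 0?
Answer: -36381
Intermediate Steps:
x(G) = G**2 - 4*G (x(G) = (G**2 - 4*G) + 0 = G**2 - 4*G)
b(C) = 12 + 6*C (b(C) = -18 + 6*(C - 1*(-5)) = -18 + 6*(C + 5) = -18 + 6*(5 + C) = -18 + (30 + 6*C) = 12 + 6*C)
q(H) = H*(-4 + H)*(12 + 6*H) (q(H) = (H*(-4 + H))*(12 + 6*H) = H*(-4 + H)*(12 + 6*H))
-40215 + (q(-5) - 86*(-54)) = -40215 + (6*(-5)*(-4 - 5)*(2 - 5) - 86*(-54)) = -40215 + (6*(-5)*(-9)*(-3) + 4644) = -40215 + (-810 + 4644) = -40215 + 3834 = -36381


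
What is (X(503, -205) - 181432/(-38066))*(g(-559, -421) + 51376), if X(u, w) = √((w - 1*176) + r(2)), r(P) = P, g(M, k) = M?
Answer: 4609914972/19033 + 50817*I*√379 ≈ 2.4221e+5 + 9.893e+5*I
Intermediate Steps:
X(u, w) = √(-174 + w) (X(u, w) = √((w - 1*176) + 2) = √((w - 176) + 2) = √((-176 + w) + 2) = √(-174 + w))
(X(503, -205) - 181432/(-38066))*(g(-559, -421) + 51376) = (√(-174 - 205) - 181432/(-38066))*(-559 + 51376) = (√(-379) - 181432*(-1/38066))*50817 = (I*√379 + 90716/19033)*50817 = (90716/19033 + I*√379)*50817 = 4609914972/19033 + 50817*I*√379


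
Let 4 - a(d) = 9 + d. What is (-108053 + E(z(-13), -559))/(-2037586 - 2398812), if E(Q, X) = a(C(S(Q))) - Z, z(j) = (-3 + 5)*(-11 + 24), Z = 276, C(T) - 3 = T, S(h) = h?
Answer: 108363/4436398 ≈ 0.024426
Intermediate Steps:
C(T) = 3 + T
a(d) = -5 - d (a(d) = 4 - (9 + d) = 4 + (-9 - d) = -5 - d)
z(j) = 26 (z(j) = 2*13 = 26)
E(Q, X) = -284 - Q (E(Q, X) = (-5 - (3 + Q)) - 1*276 = (-5 + (-3 - Q)) - 276 = (-8 - Q) - 276 = -284 - Q)
(-108053 + E(z(-13), -559))/(-2037586 - 2398812) = (-108053 + (-284 - 1*26))/(-2037586 - 2398812) = (-108053 + (-284 - 26))/(-4436398) = (-108053 - 310)*(-1/4436398) = -108363*(-1/4436398) = 108363/4436398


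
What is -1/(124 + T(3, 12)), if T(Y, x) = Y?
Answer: -1/127 ≈ -0.0078740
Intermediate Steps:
-1/(124 + T(3, 12)) = -1/(124 + 3) = -1/127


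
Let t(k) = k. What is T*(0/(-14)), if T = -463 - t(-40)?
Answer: 0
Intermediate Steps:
T = -423 (T = -463 - 1*(-40) = -463 + 40 = -423)
T*(0/(-14)) = -0/(-14) = -0*(-1)/14 = -423*0 = 0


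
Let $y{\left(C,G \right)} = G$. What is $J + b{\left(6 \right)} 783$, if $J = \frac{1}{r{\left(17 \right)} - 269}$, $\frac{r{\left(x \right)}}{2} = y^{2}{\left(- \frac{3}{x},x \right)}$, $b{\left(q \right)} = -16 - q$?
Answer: $- \frac{5322833}{309} \approx -17226.0$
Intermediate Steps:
$r{\left(x \right)} = 2 x^{2}$
$J = \frac{1}{309}$ ($J = \frac{1}{2 \cdot 17^{2} - 269} = \frac{1}{2 \cdot 289 - 269} = \frac{1}{578 - 269} = \frac{1}{309} \approx 0.0032362$)
$J + b{\left(6 \right)} 783 = \frac{1}{309} + \left(-16 - 6\right) 783 = \frac{1}{309} - 17226 = - \frac{5322833}{309}$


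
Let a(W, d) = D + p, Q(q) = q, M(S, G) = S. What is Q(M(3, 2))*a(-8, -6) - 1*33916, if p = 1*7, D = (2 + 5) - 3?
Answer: -33883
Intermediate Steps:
D = 4 (D = 7 - 3 = 4)
p = 7
a(W, d) = 11 (a(W, d) = 4 + 7 = 11)
Q(M(3, 2))*a(-8, -6) - 1*33916 = 3*11 - 1*33916 = 33 - 33916 = -33883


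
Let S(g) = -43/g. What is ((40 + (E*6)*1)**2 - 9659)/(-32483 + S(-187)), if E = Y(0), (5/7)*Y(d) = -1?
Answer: 40487557/151856950 ≈ 0.26662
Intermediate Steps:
Y(d) = -7/5 (Y(d) = (7/5)*(-1) = -7/5)
E = -7/5 ≈ -1.4000
((40 + (E*6)*1)**2 - 9659)/(-32483 + S(-187)) = ((40 - 7/5*6*1)**2 - 9659)/(-32483 - 43/(-187)) = ((40 - 42/5*1)**2 - 9659)/(-32483 - 43*(-1/187)) = ((40 - 42/5)**2 - 9659)/(-32483 + 43/187) = ((158/5)**2 - 9659)/(-6074278/187) = (24964/25 - 9659)*(-187/6074278) = -216511/25*(-187/6074278) = 40487557/151856950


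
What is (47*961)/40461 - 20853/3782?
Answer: -672911639/153023502 ≈ -4.3974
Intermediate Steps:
(47*961)/40461 - 20853/3782 = 45167*(1/40461) - 20853*1/3782 = 45167/40461 - 20853/3782 = -672911639/153023502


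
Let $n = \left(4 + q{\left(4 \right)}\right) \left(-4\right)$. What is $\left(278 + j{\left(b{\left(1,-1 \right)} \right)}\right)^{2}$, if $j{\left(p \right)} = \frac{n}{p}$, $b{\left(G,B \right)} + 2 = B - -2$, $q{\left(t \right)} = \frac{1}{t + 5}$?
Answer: $\frac{7022500}{81} \approx 86698.0$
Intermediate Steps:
$q{\left(t \right)} = \frac{1}{5 + t}$
$b{\left(G,B \right)} = B$ ($b{\left(G,B \right)} = -2 + \left(B - -2\right) = -2 + \left(B + 2\right) = -2 + \left(2 + B\right) = B$)
$n = - \frac{148}{9}$ ($n = \left(4 + \frac{1}{5 + 4}\right) \left(-4\right) = \left(4 + \frac{1}{9}\right) \left(-4\right) = \frac{37}{9} \left(-4\right) = - \frac{148}{9} \approx -16.444$)
$j{\left(p \right)} = - \frac{148}{9 p}$
$\left(278 + j{\left(b{\left(1,-1 \right)} \right)}\right)^{2} = \left(278 - \frac{148}{9 \left(-1\right)}\right)^{2} = \left(278 - - \frac{148}{9}\right)^{2} = \left(278 + \frac{148}{9}\right)^{2} = \left(\frac{2650}{9}\right)^{2} = \frac{7022500}{81}$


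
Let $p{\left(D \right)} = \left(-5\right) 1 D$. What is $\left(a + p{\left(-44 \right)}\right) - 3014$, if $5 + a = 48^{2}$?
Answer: $-495$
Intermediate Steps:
$a = 2299$ ($a = -5 + 48^{2} = -5 + 2304 = 2299$)
$p{\left(D \right)} = - 5 D$
$\left(a + p{\left(-44 \right)}\right) - 3014 = \left(2299 - -220\right) - 3014 = \left(2299 + 220\right) - 3014 = 2519 - 3014 = -495$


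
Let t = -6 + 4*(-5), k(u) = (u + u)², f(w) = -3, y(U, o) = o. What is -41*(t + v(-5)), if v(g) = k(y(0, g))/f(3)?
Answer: 7298/3 ≈ 2432.7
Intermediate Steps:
k(u) = 4*u² (k(u) = (2*u)² = 4*u²)
v(g) = -4*g²/3 (v(g) = (4*g²)/(-3) = (4*g²)*(-⅓) = -4*g²/3)
t = -26 (t = -6 - 20 = -26)
-41*(t + v(-5)) = -41*(-26 - 4/3*(-5)²) = -41*(-26 - 4/3*25) = -41*(-26 - 100/3) = -41*(-178/3) = 7298/3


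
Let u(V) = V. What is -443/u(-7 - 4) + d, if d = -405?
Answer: -4012/11 ≈ -364.73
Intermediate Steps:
-443/u(-7 - 4) + d = -443/(-7 - 4) - 405 = -443/(-11) - 405 = -443*(-1/11) - 405 = 443/11 - 405 = -4012/11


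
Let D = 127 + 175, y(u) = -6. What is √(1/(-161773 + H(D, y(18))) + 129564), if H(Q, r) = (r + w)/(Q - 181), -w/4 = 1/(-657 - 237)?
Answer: √9919333203356101613925207/8749818931 ≈ 359.95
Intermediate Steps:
D = 302
w = 2/447 (w = -4/(-657 - 237) = -4/(-894) = -4*(-1/894) = 2/447 ≈ 0.0044743)
H(Q, r) = (2/447 + r)/(-181 + Q) (H(Q, r) = (r + 2/447)/(Q - 181) = (2/447 + r)/(-181 + Q))
√(1/(-161773 + H(D, y(18))) + 129564) = √(1/(-161773 + (2/447 - 6)/(-181 + 302)) + 129564) = √(1/(-161773 - 2680/447/121) + 129564) = √(1/(-161773 + (1/121)*(-2680/447)) + 129564) = √(1/(-161773 - 2680/54087) + 129564) = √(1/(-8749818931/54087) + 129564) = √(-54087/8749818931 + 129564) = √(1133661539921997/8749818931) = √9919333203356101613925207/8749818931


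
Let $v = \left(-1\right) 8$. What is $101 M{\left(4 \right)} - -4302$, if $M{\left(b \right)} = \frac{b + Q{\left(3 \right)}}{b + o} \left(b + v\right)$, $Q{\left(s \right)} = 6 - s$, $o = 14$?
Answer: $\frac{37304}{9} \approx 4144.9$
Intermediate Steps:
$v = -8$
$M{\left(b \right)} = \frac{\left(-8 + b\right) \left(3 + b\right)}{14 + b}$ ($M{\left(b \right)} = \frac{b + \left(6 - 3\right)}{b + 14} \left(b - 8\right) = \frac{b + \left(6 - 3\right)}{14 + b} \left(-8 + b\right) = \frac{b + 3}{14 + b} \left(-8 + b\right) = \frac{3 + b}{14 + b} \left(-8 + b\right) = \frac{\left(-8 + b\right) \left(3 + b\right)}{14 + b}$)
$101 M{\left(4 \right)} - -4302 = 101 \frac{-24 + 4^{2} - 20}{14 + 4} - -4302 = 101 \frac{-24 + 16 - 20}{18} + 4302 = 101 \cdot \frac{1}{18} \left(-28\right) + 4302 = 101 \left(- \frac{14}{9}\right) + 4302 = - \frac{1414}{9} + 4302 = \frac{37304}{9}$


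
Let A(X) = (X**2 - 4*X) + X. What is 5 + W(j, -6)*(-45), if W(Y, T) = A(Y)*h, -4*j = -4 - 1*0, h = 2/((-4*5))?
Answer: -4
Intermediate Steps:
A(X) = X**2 - 3*X
h = -1/10 (h = 2/(-20) = 2*(-1/20) = -1/10 ≈ -0.10000)
j = 1 (j = -(-4 - 1*0)/4 = -(-4 + 0)/4 = -1/4*(-4) = 1)
W(Y, T) = -Y*(-3 + Y)/10 (W(Y, T) = (Y*(-3 + Y))*(-1/10) = -Y*(-3 + Y)/10)
5 + W(j, -6)*(-45) = 5 + ((1/10)*1*(3 - 1*1))*(-45) = 5 + ((1/10)*1*(3 - 1))*(-45) = 5 + ((1/10)*1*2)*(-45) = 5 + (1/5)*(-45) = 5 - 9 = -4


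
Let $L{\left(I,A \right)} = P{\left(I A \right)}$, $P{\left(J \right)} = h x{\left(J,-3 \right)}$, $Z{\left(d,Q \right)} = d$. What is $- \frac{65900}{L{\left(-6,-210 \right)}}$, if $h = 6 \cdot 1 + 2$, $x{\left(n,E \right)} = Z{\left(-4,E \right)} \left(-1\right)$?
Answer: $- \frac{16475}{8} \approx -2059.4$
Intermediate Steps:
$x{\left(n,E \right)} = 4$ ($x{\left(n,E \right)} = \left(-4\right) \left(-1\right) = 4$)
$h = 8$ ($h = 6 + 2 = 8$)
$P{\left(J \right)} = 32$ ($P{\left(J \right)} = 8 \cdot 4 = 32$)
$L{\left(I,A \right)} = 32$
$- \frac{65900}{L{\left(-6,-210 \right)}} = - \frac{65900}{32} = \left(-65900\right) \frac{1}{32} = - \frac{16475}{8}$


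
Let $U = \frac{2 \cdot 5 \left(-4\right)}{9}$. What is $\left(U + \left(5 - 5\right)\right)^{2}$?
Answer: $\frac{1600}{81} \approx 19.753$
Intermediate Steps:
$U = - \frac{40}{9}$ ($U = 10 \left(-4\right) \frac{1}{9} = \left(-40\right) \frac{1}{9} = - \frac{40}{9} \approx -4.4444$)
$\left(U + \left(5 - 5\right)\right)^{2} = \left(- \frac{40}{9} + \left(5 - 5\right)\right)^{2} = \left(- \frac{40}{9} + 0\right)^{2} = \left(- \frac{40}{9}\right)^{2} = \frac{1600}{81}$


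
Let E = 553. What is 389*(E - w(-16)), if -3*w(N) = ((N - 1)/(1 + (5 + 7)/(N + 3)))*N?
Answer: 2020855/3 ≈ 6.7362e+5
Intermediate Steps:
w(N) = -N*(-1 + N)/(3*(1 + 12/(3 + N))) (w(N) = -(N - 1)/(1 + (5 + 7)/(N + 3))*N/3 = -(-1 + N)/(1 + 12/(3 + N))*N/3 = -N*(-1 + N)/(3*(1 + 12/(3 + N))))
389*(E - w(-16)) = 389*(553 - (-16)*(3 - 1*(-16)² - 2*(-16))/(3*(15 - 16))) = 389*(553 - (-16)*(3 - 1*256 + 32)/(3*(-1))) = 389*(553 - (-16)*(-1)*(3 - 256 + 32)/3) = 389*(553 - (-16)*(-1)*(-221)/3) = 389*(553 - 1*(-3536/3)) = 389*(553 + 3536/3) = 389*(5195/3) = 2020855/3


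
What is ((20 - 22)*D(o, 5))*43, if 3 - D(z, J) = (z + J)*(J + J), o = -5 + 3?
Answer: 2322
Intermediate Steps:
o = -2
D(z, J) = 3 - 2*J*(J + z) (D(z, J) = 3 - (z + J)*(J + J) = 3 - (J + z)*2*J = 3 - 2*J*(J + z))
((20 - 22)*D(o, 5))*43 = ((20 - 22)*(3 - 2*5² - 2*5*(-2)))*43 = -2*(3 - 2*25 + 20)*43 = -2*(3 - 50 + 20)*43 = -2*(-27)*43 = 54*43 = 2322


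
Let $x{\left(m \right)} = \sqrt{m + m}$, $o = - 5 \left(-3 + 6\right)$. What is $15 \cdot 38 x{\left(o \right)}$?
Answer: $570 i \sqrt{30} \approx 3122.0 i$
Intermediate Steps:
$o = -15$ ($o = \left(-5\right) 3 = -15$)
$x{\left(m \right)} = \sqrt{2} \sqrt{m}$ ($x{\left(m \right)} = \sqrt{2 m} = \sqrt{2} \sqrt{m}$)
$15 \cdot 38 x{\left(o \right)} = 15 \cdot 38 \sqrt{2} \sqrt{-15} = 570 \sqrt{2} i \sqrt{15} = 570 i \sqrt{30}$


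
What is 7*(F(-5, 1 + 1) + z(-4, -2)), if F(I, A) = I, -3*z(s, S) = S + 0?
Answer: -91/3 ≈ -30.333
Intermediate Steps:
z(s, S) = -S/3 (z(s, S) = -(S + 0)/3 = -S/3)
7*(F(-5, 1 + 1) + z(-4, -2)) = 7*(-5 - ⅓*(-2)) = 7*(-5 + ⅔) = 7*(-13/3) = -91/3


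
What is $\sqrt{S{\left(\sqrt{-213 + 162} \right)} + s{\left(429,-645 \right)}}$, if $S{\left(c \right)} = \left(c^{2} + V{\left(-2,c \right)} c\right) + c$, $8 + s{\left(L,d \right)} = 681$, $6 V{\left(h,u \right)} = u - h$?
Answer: $\frac{\sqrt{22086 + 48 i \sqrt{51}}}{6} \approx 24.77 + 0.19221 i$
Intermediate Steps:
$V{\left(h,u \right)} = - \frac{h}{6} + \frac{u}{6}$ ($V{\left(h,u \right)} = \frac{u - h}{6} = - \frac{h}{6} + \frac{u}{6}$)
$s{\left(L,d \right)} = 673$ ($s{\left(L,d \right)} = -8 + 681 = 673$)
$S{\left(c \right)} = c + c^{2} + c \left(\frac{1}{3} + \frac{c}{6}\right)$ ($S{\left(c \right)} = \left(c^{2} + \left(\left(- \frac{1}{6}\right) \left(-2\right) + \frac{c}{6}\right) c\right) + c = \left(c^{2} + \left(\frac{1}{3} + \frac{c}{6}\right) c\right) + c = \left(c^{2} + c \left(\frac{1}{3} + \frac{c}{6}\right)\right) + c = c + c^{2} + c \left(\frac{1}{3} + \frac{c}{6}\right)$)
$\sqrt{S{\left(\sqrt{-213 + 162} \right)} + s{\left(429,-645 \right)}} = \sqrt{\frac{\sqrt{-213 + 162} \left(8 + 7 \sqrt{-213 + 162}\right)}{6} + 673} = \sqrt{\frac{\sqrt{-51} \left(8 + 7 \sqrt{-51}\right)}{6} + 673} = \sqrt{\frac{i \sqrt{51} \left(8 + 7 i \sqrt{51}\right)}{6} + 673} = \sqrt{673 + \frac{i \sqrt{51} \left(8 + 7 i \sqrt{51}\right)}{6}}$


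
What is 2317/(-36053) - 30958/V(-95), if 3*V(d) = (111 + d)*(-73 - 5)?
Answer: 557582451/7499024 ≈ 74.354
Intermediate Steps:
V(d) = -2886 - 26*d (V(d) = ((111 + d)*(-73 - 5))/3 = ((111 + d)*(-78))/3 = (-8658 - 78*d)/3 = -2886 - 26*d)
2317/(-36053) - 30958/V(-95) = 2317/(-36053) - 30958/(-2886 - 26*(-95)) = 2317*(-1/36053) - 30958/(-2886 + 2470) = -2317/36053 - 30958/(-416) = -2317/36053 - 30958*(-1/416) = -2317/36053 + 15479/208 = 557582451/7499024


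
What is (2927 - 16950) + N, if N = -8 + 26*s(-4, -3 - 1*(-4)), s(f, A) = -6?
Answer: -14187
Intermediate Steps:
N = -164 (N = -8 + 26*(-6) = -8 - 156 = -164)
(2927 - 16950) + N = (2927 - 16950) - 164 = -14023 - 164 = -14187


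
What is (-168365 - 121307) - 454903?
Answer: -744575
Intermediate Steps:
(-168365 - 121307) - 454903 = -289672 - 454903 = -744575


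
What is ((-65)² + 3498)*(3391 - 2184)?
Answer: 9321661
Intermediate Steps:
((-65)² + 3498)*(3391 - 2184) = (4225 + 3498)*1207 = 7723*1207 = 9321661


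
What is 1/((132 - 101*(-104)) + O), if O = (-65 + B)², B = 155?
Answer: 1/18736 ≈ 5.3373e-5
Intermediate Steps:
O = 8100 (O = (-65 + 155)² = 90² = 8100)
1/((132 - 101*(-104)) + O) = 1/((132 - 101*(-104)) + 8100) = 1/((132 + 10504) + 8100) = 1/(10636 + 8100) = 1/18736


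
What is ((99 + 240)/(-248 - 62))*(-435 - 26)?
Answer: 156279/310 ≈ 504.13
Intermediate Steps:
((99 + 240)/(-248 - 62))*(-435 - 26) = (339/(-310))*(-461) = (339*(-1/310))*(-461) = -339/310*(-461) = 156279/310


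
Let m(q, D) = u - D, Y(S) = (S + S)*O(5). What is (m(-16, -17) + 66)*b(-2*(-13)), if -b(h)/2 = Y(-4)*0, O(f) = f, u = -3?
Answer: 0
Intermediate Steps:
Y(S) = 10*S (Y(S) = (S + S)*5 = (2*S)*5 = 10*S)
m(q, D) = -3 - D
b(h) = 0 (b(h) = -2*10*(-4)*0 = -(-80)*0 = -2*0 = 0)
(m(-16, -17) + 66)*b(-2*(-13)) = ((-3 - 1*(-17)) + 66)*0 = ((-3 + 17) + 66)*0 = (14 + 66)*0 = 80*0 = 0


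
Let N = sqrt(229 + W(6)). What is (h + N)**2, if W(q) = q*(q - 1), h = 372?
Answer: (372 + sqrt(259))**2 ≈ 1.5062e+5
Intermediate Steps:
W(q) = q*(-1 + q)
N = sqrt(259) (N = sqrt(229 + 6*(-1 + 6)) = sqrt(229 + 6*5) = sqrt(229 + 30) = sqrt(259) ≈ 16.093)
(h + N)**2 = (372 + sqrt(259))**2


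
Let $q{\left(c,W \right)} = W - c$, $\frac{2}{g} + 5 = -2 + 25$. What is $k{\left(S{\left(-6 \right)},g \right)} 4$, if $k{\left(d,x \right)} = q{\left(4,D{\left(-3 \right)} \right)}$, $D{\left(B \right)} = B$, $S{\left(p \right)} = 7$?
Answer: $-28$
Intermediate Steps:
$g = \frac{1}{9}$ ($g = \frac{2}{-5 + \left(-2 + 25\right)} = \frac{2}{-5 + 23} = \frac{2}{18} = 2 \cdot \frac{1}{18} = \frac{1}{9} \approx 0.11111$)
$k{\left(d,x \right)} = -7$ ($k{\left(d,x \right)} = -3 - 4 = -7$)
$k{\left(S{\left(-6 \right)},g \right)} 4 = \left(-7\right) 4 = -28$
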